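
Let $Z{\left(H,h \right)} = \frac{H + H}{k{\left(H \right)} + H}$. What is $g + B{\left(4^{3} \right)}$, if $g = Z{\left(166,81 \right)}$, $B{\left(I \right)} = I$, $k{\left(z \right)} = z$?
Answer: $65$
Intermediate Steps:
$Z{\left(H,h \right)} = 1$ ($Z{\left(H,h \right)} = \frac{H + H}{H + H} = \frac{2 H}{2 H} = 2 H \frac{1}{2 H} = 1$)
$g = 1$
$g + B{\left(4^{3} \right)} = 1 + 4^{3} = 1 + 64 = 65$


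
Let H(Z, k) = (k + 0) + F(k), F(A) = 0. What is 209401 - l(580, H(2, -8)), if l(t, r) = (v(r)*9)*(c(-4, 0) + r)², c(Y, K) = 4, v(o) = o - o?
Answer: 209401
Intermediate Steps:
v(o) = 0
H(Z, k) = k (H(Z, k) = (k + 0) + 0 = k + 0 = k)
l(t, r) = 0 (l(t, r) = (0*9)*(4 + r)² = 0*(4 + r)² = 0)
209401 - l(580, H(2, -8)) = 209401 - 1*0 = 209401 + 0 = 209401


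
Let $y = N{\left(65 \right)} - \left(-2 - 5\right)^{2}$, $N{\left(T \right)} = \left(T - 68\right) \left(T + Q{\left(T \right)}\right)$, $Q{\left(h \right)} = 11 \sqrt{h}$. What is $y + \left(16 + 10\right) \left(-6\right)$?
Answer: $-400 - 33 \sqrt{65} \approx -666.05$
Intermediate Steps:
$N{\left(T \right)} = \left(-68 + T\right) \left(T + 11 \sqrt{T}\right)$ ($N{\left(T \right)} = \left(T - 68\right) \left(T + 11 \sqrt{T}\right) = \left(-68 + T\right) \left(T + 11 \sqrt{T}\right)$)
$y = -244 - 33 \sqrt{65}$ ($y = \left(65^{2} - 748 \sqrt{65} - 4420 + 11 \cdot 65^{\frac{3}{2}}\right) - \left(-2 - 5\right)^{2} = \left(4225 - 748 \sqrt{65} - 4420 + 11 \cdot 65 \sqrt{65}\right) - \left(-7\right)^{2} = \left(4225 - 748 \sqrt{65} - 4420 + 715 \sqrt{65}\right) - 49 = \left(-195 - 33 \sqrt{65}\right) - 49 = -244 - 33 \sqrt{65} \approx -510.05$)
$y + \left(16 + 10\right) \left(-6\right) = \left(-244 - 33 \sqrt{65}\right) + \left(16 + 10\right) \left(-6\right) = \left(-244 - 33 \sqrt{65}\right) + 26 \left(-6\right) = \left(-244 - 33 \sqrt{65}\right) - 156 = -400 - 33 \sqrt{65}$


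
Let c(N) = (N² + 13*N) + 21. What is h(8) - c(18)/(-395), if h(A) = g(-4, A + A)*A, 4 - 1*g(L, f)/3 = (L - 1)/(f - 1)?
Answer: 41659/395 ≈ 105.47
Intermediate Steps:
c(N) = 21 + N² + 13*N
g(L, f) = 12 - 3*(-1 + L)/(-1 + f) (g(L, f) = 12 - 3*(L - 1)/(f - 1) = 12 - 3*(-1 + L)/(-1 + f))
h(A) = 3*A*(1 + 8*A)/(-1 + 2*A) (h(A) = (3*(-3 - 1*(-4) + 4*(A + A))/(-1 + (A + A)))*A = (3*(-3 + 4 + 4*(2*A))/(-1 + 2*A))*A = (3*(-3 + 4 + 8*A)/(-1 + 2*A))*A = (3*(1 + 8*A)/(-1 + 2*A))*A = 3*A*(1 + 8*A)/(-1 + 2*A))
h(8) - c(18)/(-395) = 3*8*(1 + 8*8)/(-1 + 2*8) - (21 + 18² + 13*18)/(-395) = 3*8*(1 + 64)/(-1 + 16) - (21 + 324 + 234)*(-1)/395 = 3*8*65/15 - 579*(-1)/395 = 3*8*(1/15)*65 - 1*(-579/395) = 104 + 579/395 = 41659/395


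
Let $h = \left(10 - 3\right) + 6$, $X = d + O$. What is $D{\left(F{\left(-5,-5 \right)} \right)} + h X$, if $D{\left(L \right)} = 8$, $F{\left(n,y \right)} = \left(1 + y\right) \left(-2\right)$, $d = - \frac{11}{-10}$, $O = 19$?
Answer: $\frac{2693}{10} \approx 269.3$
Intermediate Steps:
$d = \frac{11}{10}$ ($d = \left(-11\right) \left(- \frac{1}{10}\right) = \frac{11}{10} \approx 1.1$)
$F{\left(n,y \right)} = -2 - 2 y$
$X = \frac{201}{10}$ ($X = \frac{11}{10} + 19 = \frac{201}{10} \approx 20.1$)
$h = 13$ ($h = 7 + 6 = 13$)
$D{\left(F{\left(-5,-5 \right)} \right)} + h X = 8 + 13 \cdot \frac{201}{10} = 8 + \frac{2613}{10} = \frac{2693}{10}$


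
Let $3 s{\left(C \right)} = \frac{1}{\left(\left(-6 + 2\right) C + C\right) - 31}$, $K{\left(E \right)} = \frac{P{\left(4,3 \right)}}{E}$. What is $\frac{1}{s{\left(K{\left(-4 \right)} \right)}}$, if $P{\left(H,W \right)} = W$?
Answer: $- \frac{345}{4} \approx -86.25$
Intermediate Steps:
$K{\left(E \right)} = \frac{3}{E}$
$s{\left(C \right)} = \frac{1}{3 \left(-31 - 3 C\right)}$ ($s{\left(C \right)} = \frac{1}{3 \left(\left(\left(-6 + 2\right) C + C\right) - 31\right)} = \frac{1}{3 \left(\left(- 4 C + C\right) - 31\right)} = \frac{1}{3 \left(- 3 C - 31\right)} = \frac{1}{3 \left(-31 - 3 C\right)}$)
$\frac{1}{s{\left(K{\left(-4 \right)} \right)}} = \frac{1}{\left(-1\right) \frac{1}{93 + 9 \frac{3}{-4}}} = \frac{1}{\left(-1\right) \frac{1}{93 + 9 \cdot 3 \left(- \frac{1}{4}\right)}} = \frac{1}{\left(-1\right) \frac{1}{93 + 9 \left(- \frac{3}{4}\right)}} = \frac{1}{\left(-1\right) \frac{1}{93 - \frac{27}{4}}} = \frac{1}{\left(-1\right) \frac{1}{\frac{345}{4}}} = \frac{1}{\left(-1\right) \frac{4}{345}} = \frac{1}{- \frac{4}{345}} = - \frac{345}{4}$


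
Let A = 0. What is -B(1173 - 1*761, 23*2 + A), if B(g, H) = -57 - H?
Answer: 103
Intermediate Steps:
-B(1173 - 1*761, 23*2 + A) = -(-57 - (23*2 + 0)) = -(-57 - (46 + 0)) = -(-57 - 1*46) = -(-57 - 46) = -1*(-103) = 103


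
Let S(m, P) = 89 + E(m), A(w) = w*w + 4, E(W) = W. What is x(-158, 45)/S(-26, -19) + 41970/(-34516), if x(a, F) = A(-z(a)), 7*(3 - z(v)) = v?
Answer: 491565451/53275446 ≈ 9.2269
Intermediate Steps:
z(v) = 3 - v/7
A(w) = 4 + w² (A(w) = w² + 4 = 4 + w²)
x(a, F) = 4 + (-3 + a/7)² (x(a, F) = 4 + (-(3 - a/7))² = 4 + (-3 + a/7)²)
S(m, P) = 89 + m
x(-158, 45)/S(-26, -19) + 41970/(-34516) = (4 + (-21 - 158)²/49)/(89 - 26) + 41970/(-34516) = (4 + (1/49)*(-179)²)/63 + 41970*(-1/34516) = (4 + (1/49)*32041)*(1/63) - 20985/17258 = (4 + 32041/49)*(1/63) - 20985/17258 = (32237/49)*(1/63) - 20985/17258 = 32237/3087 - 20985/17258 = 491565451/53275446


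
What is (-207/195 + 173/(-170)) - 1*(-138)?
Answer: 60077/442 ≈ 135.92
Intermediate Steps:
(-207/195 + 173/(-170)) - 1*(-138) = (-207*1/195 + 173*(-1/170)) + 138 = (-69/65 - 173/170) + 138 = -919/442 + 138 = 60077/442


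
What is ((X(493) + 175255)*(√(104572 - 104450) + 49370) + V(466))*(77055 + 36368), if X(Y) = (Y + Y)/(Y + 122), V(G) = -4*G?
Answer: 120710115444533266/123 + 12225049772053*√122/615 ≈ 9.8160e+14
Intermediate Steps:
X(Y) = 2*Y/(122 + Y) (X(Y) = (2*Y)/(122 + Y) = 2*Y/(122 + Y))
((X(493) + 175255)*(√(104572 - 104450) + 49370) + V(466))*(77055 + 36368) = ((2*493/(122 + 493) + 175255)*(√(104572 - 104450) + 49370) - 4*466)*(77055 + 36368) = ((2*493/615 + 175255)*(√122 + 49370) - 1864)*113423 = ((2*493*(1/615) + 175255)*(49370 + √122) - 1864)*113423 = ((986/615 + 175255)*(49370 + √122) - 1864)*113423 = (107782811*(49370 + √122)/615 - 1864)*113423 = ((1064247475814/123 + 107782811*√122/615) - 1864)*113423 = (1064247246542/123 + 107782811*√122/615)*113423 = 120710115444533266/123 + 12225049772053*√122/615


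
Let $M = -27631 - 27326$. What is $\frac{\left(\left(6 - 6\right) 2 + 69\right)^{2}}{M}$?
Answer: $- \frac{1587}{18319} \approx -0.086631$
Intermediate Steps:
$M = -54957$ ($M = -27631 - 27326 = -54957$)
$\frac{\left(\left(6 - 6\right) 2 + 69\right)^{2}}{M} = \frac{\left(\left(6 - 6\right) 2 + 69\right)^{2}}{-54957} = \left(0 \cdot 2 + 69\right)^{2} \left(- \frac{1}{54957}\right) = \left(0 + 69\right)^{2} \left(- \frac{1}{54957}\right) = 69^{2} \left(- \frac{1}{54957}\right) = 4761 \left(- \frac{1}{54957}\right) = - \frac{1587}{18319}$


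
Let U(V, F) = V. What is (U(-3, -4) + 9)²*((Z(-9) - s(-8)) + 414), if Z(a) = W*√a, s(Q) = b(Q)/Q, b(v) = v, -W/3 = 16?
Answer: 14868 - 5184*I ≈ 14868.0 - 5184.0*I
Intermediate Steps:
W = -48 (W = -3*16 = -48)
s(Q) = 1 (s(Q) = Q/Q = 1)
Z(a) = -48*√a
(U(-3, -4) + 9)²*((Z(-9) - s(-8)) + 414) = (-3 + 9)²*((-144*I - 1*1) + 414) = 6²*((-144*I - 1) + 414) = 36*((-144*I - 1) + 414) = 36*((-1 - 144*I) + 414) = 36*(413 - 144*I) = 14868 - 5184*I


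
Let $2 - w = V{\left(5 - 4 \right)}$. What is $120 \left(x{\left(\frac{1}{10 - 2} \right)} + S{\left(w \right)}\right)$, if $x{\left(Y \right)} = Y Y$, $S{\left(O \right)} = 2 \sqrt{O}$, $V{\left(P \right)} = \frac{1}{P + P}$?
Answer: $\frac{15}{8} + 120 \sqrt{6} \approx 295.81$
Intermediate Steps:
$V{\left(P \right)} = \frac{1}{2 P}$
$w = \frac{3}{2}$ ($w = 2 - \frac{1}{2 \left(5 - 4\right)} = 2 - \frac{1}{2 \cdot 1} = 2 - \frac{1}{2} \cdot 1 = 2 - \frac{1}{2} = \frac{3}{2} \approx 1.5$)
$x{\left(Y \right)} = Y^{2}$
$120 \left(x{\left(\frac{1}{10 - 2} \right)} + S{\left(w \right)}\right) = 120 \left(\left(\frac{1}{10 - 2}\right)^{2} + 2 \sqrt{\frac{3}{2}}\right) = 120 \left(\left(\frac{1}{8}\right)^{2} + 2 \frac{\sqrt{6}}{2}\right) = 120 \left(\left(\frac{1}{8}\right)^{2} + \sqrt{6}\right) = 120 \left(\frac{1}{64} + \sqrt{6}\right) = \frac{15}{8} + 120 \sqrt{6}$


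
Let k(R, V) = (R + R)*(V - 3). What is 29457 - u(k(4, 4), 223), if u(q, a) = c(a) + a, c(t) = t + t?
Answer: 28788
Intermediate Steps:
c(t) = 2*t
k(R, V) = 2*R*(-3 + V) (k(R, V) = (2*R)*(-3 + V) = 2*R*(-3 + V))
u(q, a) = 3*a (u(q, a) = 2*a + a = 3*a)
29457 - u(k(4, 4), 223) = 29457 - 3*223 = 29457 - 1*669 = 29457 - 669 = 28788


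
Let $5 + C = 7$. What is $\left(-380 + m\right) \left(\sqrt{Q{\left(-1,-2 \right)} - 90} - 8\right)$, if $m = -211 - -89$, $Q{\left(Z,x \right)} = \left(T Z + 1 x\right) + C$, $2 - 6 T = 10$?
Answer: $4016 - \frac{502 i \sqrt{798}}{3} \approx 4016.0 - 4727.0 i$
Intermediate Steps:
$C = 2$ ($C = -5 + 7 = 2$)
$T = - \frac{4}{3}$ ($T = \frac{1}{3} - \frac{5}{3} = - \frac{4}{3} \approx -1.3333$)
$Q{\left(Z,x \right)} = 2 + x - \frac{4 Z}{3}$ ($Q{\left(Z,x \right)} = \left(- \frac{4 Z}{3} + 1 x\right) + 2 = \left(- \frac{4 Z}{3} + x\right) + 2 = \left(x - \frac{4 Z}{3}\right) + 2 = 2 + x - \frac{4 Z}{3}$)
$m = -122$ ($m = -211 + 89 = -122$)
$\left(-380 + m\right) \left(\sqrt{Q{\left(-1,-2 \right)} - 90} - 8\right) = \left(-380 - 122\right) \left(\sqrt{\left(2 - 2 - - \frac{4}{3}\right) - 90} - 8\right) = - 502 \left(\sqrt{\left(2 - 2 + \frac{4}{3}\right) - 90} - 8\right) = - 502 \left(\sqrt{\frac{4}{3} - 90} - 8\right) = - 502 \left(\sqrt{- \frac{266}{3}} - 8\right) = - 502 \left(\frac{i \sqrt{798}}{3} - 8\right) = - 502 \left(-8 + \frac{i \sqrt{798}}{3}\right) = 4016 - \frac{502 i \sqrt{798}}{3}$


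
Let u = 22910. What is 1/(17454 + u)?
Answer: 1/40364 ≈ 2.4775e-5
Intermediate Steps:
1/(17454 + u) = 1/(17454 + 22910) = 1/40364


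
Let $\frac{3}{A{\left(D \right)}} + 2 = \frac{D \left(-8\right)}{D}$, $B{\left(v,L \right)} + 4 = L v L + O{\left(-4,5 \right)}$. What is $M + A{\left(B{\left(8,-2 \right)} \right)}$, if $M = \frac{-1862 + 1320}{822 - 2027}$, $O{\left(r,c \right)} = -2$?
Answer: $\frac{361}{2410} \approx 0.14979$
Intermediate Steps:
$B{\left(v,L \right)} = -6 + v L^{2}$ ($B{\left(v,L \right)} = -4 + \left(L v L - 2\right) = -4 + \left(v L^{2} - 2\right) = -4 + \left(-2 + v L^{2}\right) = -6 + v L^{2}$)
$M = \frac{542}{1205}$ ($M = - \frac{542}{-1205} = \left(-542\right) \left(- \frac{1}{1205}\right) = \frac{542}{1205} \approx 0.44979$)
$A{\left(D \right)} = - \frac{3}{10}$ ($A{\left(D \right)} = \frac{3}{-2 + \frac{D \left(-8\right)}{D}} = \frac{3}{-2 + \frac{\left(-8\right) D}{D}} = \frac{3}{-2 - 8} = \frac{3}{-10} = 3 \left(- \frac{1}{10}\right) = - \frac{3}{10}$)
$M + A{\left(B{\left(8,-2 \right)} \right)} = \frac{542}{1205} - \frac{3}{10} = \frac{361}{2410}$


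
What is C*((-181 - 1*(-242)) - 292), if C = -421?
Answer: 97251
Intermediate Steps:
C*((-181 - 1*(-242)) - 292) = -421*((-181 - 1*(-242)) - 292) = -421*((-181 + 242) - 292) = -421*(61 - 292) = -421*(-231) = 97251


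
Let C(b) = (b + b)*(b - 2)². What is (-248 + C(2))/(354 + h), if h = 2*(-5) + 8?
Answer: -31/44 ≈ -0.70455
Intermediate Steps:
C(b) = 2*b*(-2 + b)² (C(b) = (2*b)*(-2 + b)² = 2*b*(-2 + b)²)
h = -2 (h = -10 + 8 = -2)
(-248 + C(2))/(354 + h) = (-248 + 2*2*(-2 + 2)²)/(354 - 2) = (-248 + 2*2*0²)/352 = (-248 + 2*2*0)*(1/352) = (-248 + 0)*(1/352) = -248*1/352 = -31/44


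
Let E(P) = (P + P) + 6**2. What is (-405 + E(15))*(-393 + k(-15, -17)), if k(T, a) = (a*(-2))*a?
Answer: 329169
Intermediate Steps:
E(P) = 36 + 2*P (E(P) = 2*P + 36 = 36 + 2*P)
k(T, a) = -2*a**2 (k(T, a) = (-2*a)*a = -2*a**2)
(-405 + E(15))*(-393 + k(-15, -17)) = (-405 + (36 + 2*15))*(-393 - 2*(-17)**2) = (-405 + (36 + 30))*(-393 - 2*289) = (-405 + 66)*(-393 - 578) = -339*(-971) = 329169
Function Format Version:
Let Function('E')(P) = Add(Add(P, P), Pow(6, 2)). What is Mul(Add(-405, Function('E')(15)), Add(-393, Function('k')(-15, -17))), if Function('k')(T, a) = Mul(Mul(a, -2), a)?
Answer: 329169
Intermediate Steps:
Function('E')(P) = Add(36, Mul(2, P)) (Function('E')(P) = Add(Mul(2, P), 36) = Add(36, Mul(2, P)))
Function('k')(T, a) = Mul(-2, Pow(a, 2)) (Function('k')(T, a) = Mul(Mul(-2, a), a) = Mul(-2, Pow(a, 2)))
Mul(Add(-405, Function('E')(15)), Add(-393, Function('k')(-15, -17))) = Mul(Add(-405, Add(36, Mul(2, 15))), Add(-393, Mul(-2, Pow(-17, 2)))) = Mul(Add(-405, Add(36, 30)), Add(-393, Mul(-2, 289))) = Mul(Add(-405, 66), Add(-393, -578)) = Mul(-339, -971) = 329169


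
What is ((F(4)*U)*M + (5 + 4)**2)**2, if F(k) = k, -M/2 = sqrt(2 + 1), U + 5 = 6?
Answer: 6753 - 1296*sqrt(3) ≈ 4508.3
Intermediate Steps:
U = 1 (U = -5 + 6 = 1)
M = -2*sqrt(3) (M = -2*sqrt(2 + 1) = -2*sqrt(3) ≈ -3.4641)
((F(4)*U)*M + (5 + 4)**2)**2 = ((4*1)*(-2*sqrt(3)) + (5 + 4)**2)**2 = (4*(-2*sqrt(3)) + 9**2)**2 = (-8*sqrt(3) + 81)**2 = (81 - 8*sqrt(3))**2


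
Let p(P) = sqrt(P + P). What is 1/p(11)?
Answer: sqrt(22)/22 ≈ 0.21320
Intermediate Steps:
p(P) = sqrt(2)*sqrt(P) (p(P) = sqrt(2*P) = sqrt(2)*sqrt(P))
1/p(11) = 1/(sqrt(2)*sqrt(11)) = 1/(sqrt(22)) = sqrt(22)/22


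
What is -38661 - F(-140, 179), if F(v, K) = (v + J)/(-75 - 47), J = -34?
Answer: -2358408/61 ≈ -38662.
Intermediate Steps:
F(v, K) = 17/61 - v/122 (F(v, K) = (v - 34)/(-75 - 47) = (-34 + v)/(-122) = (-34 + v)*(-1/122) = 17/61 - v/122)
-38661 - F(-140, 179) = -38661 - (17/61 - 1/122*(-140)) = -38661 - (17/61 + 70/61) = -38661 - 1*87/61 = -38661 - 87/61 = -2358408/61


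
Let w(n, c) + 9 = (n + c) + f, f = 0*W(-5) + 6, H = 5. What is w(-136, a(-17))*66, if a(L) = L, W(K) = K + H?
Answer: -10296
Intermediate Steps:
W(K) = 5 + K (W(K) = K + 5 = 5 + K)
f = 6 (f = 0*(5 - 5) + 6 = 0*0 + 6 = 0 + 6 = 6)
w(n, c) = -3 + c + n (w(n, c) = -9 + ((n + c) + 6) = -9 + ((c + n) + 6) = -9 + (6 + c + n) = -3 + c + n)
w(-136, a(-17))*66 = (-3 - 17 - 136)*66 = -156*66 = -10296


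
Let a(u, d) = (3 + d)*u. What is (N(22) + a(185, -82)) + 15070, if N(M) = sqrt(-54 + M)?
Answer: 455 + 4*I*sqrt(2) ≈ 455.0 + 5.6569*I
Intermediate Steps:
a(u, d) = u*(3 + d)
(N(22) + a(185, -82)) + 15070 = (sqrt(-54 + 22) + 185*(3 - 82)) + 15070 = (sqrt(-32) + 185*(-79)) + 15070 = (4*I*sqrt(2) - 14615) + 15070 = (-14615 + 4*I*sqrt(2)) + 15070 = 455 + 4*I*sqrt(2)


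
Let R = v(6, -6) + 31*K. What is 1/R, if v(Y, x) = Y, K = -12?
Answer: -1/366 ≈ -0.0027322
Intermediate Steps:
R = -366 (R = 6 + 31*(-12) = 6 - 372 = -366)
1/R = 1/(-366) = -1/366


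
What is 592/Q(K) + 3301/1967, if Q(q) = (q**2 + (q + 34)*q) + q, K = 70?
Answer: 2971551/1721125 ≈ 1.7265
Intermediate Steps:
Q(q) = q + q**2 + q*(34 + q) (Q(q) = (q**2 + (34 + q)*q) + q = (q**2 + q*(34 + q)) + q = q + q**2 + q*(34 + q))
592/Q(K) + 3301/1967 = 592/((70*(35 + 2*70))) + 3301/1967 = 592/((70*(35 + 140))) + 3301*(1/1967) = 592/((70*175)) + 3301/1967 = 592/12250 + 3301/1967 = 592*(1/12250) + 3301/1967 = 296/6125 + 3301/1967 = 2971551/1721125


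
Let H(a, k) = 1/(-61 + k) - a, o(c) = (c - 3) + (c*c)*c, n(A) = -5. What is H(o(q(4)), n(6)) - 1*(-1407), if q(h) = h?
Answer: 88571/66 ≈ 1342.0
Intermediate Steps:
o(c) = -3 + c + c³ (o(c) = (-3 + c) + c²*c = (-3 + c) + c³ = -3 + c + c³)
H(o(q(4)), n(6)) - 1*(-1407) = (1 + 61*(-3 + 4 + 4³) - 1*(-3 + 4 + 4³)*(-5))/(-61 - 5) - 1*(-1407) = (1 + 61*(-3 + 4 + 64) - 1*(-3 + 4 + 64)*(-5))/(-66) + 1407 = -(1 + 61*65 - 1*65*(-5))/66 + 1407 = -(1 + 3965 + 325)/66 + 1407 = -1/66*4291 + 1407 = -4291/66 + 1407 = 88571/66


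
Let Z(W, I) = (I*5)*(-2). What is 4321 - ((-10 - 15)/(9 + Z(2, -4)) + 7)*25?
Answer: 203779/49 ≈ 4158.8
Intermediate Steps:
Z(W, I) = -10*I (Z(W, I) = (5*I)*(-2) = -10*I)
4321 - ((-10 - 15)/(9 + Z(2, -4)) + 7)*25 = 4321 - ((-10 - 15)/(9 - 10*(-4)) + 7)*25 = 4321 - (-25/(9 + 40) + 7)*25 = 4321 - (-25/49 + 7)*25 = 4321 - 318*25/49 = 4321 - 1*7950/49 = 4321 - 7950/49 = 203779/49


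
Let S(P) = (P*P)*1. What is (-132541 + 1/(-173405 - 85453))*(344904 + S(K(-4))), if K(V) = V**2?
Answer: -5921098679731820/129429 ≈ -4.5748e+10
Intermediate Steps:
S(P) = P**2 (S(P) = P**2*1 = P**2)
(-132541 + 1/(-173405 - 85453))*(344904 + S(K(-4))) = (-132541 + 1/(-173405 - 85453))*(344904 + ((-4)**2)**2) = (-132541 + 1/(-258858))*(344904 + 16**2) = (-132541 - 1/258858)*(344904 + 256) = -34309298179/258858*345160 = -5921098679731820/129429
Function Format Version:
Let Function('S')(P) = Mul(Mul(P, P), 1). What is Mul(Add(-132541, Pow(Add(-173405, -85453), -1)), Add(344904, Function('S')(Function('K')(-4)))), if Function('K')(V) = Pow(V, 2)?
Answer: Rational(-5921098679731820, 129429) ≈ -4.5748e+10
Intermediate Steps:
Function('S')(P) = Pow(P, 2) (Function('S')(P) = Mul(Pow(P, 2), 1) = Pow(P, 2))
Mul(Add(-132541, Pow(Add(-173405, -85453), -1)), Add(344904, Function('S')(Function('K')(-4)))) = Mul(Add(-132541, Pow(Add(-173405, -85453), -1)), Add(344904, Pow(Pow(-4, 2), 2))) = Mul(Add(-132541, Pow(-258858, -1)), Add(344904, Pow(16, 2))) = Mul(Add(-132541, Rational(-1, 258858)), Add(344904, 256)) = Mul(Rational(-34309298179, 258858), 345160) = Rational(-5921098679731820, 129429)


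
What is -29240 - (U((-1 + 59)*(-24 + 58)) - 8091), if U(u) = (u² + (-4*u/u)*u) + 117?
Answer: -3902162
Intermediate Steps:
U(u) = 117 + u² - 4*u (U(u) = (u² + (-4*1)*u) + 117 = (u² - 4*u) + 117 = 117 + u² - 4*u)
-29240 - (U((-1 + 59)*(-24 + 58)) - 8091) = -29240 - ((117 + ((-1 + 59)*(-24 + 58))² - 4*(-1 + 59)*(-24 + 58)) - 8091) = -29240 - ((117 + (58*34)² - 232*34) - 8091) = -29240 - ((117 + 1972² - 4*1972) - 8091) = -29240 - ((117 + 3888784 - 7888) - 8091) = -29240 - (3881013 - 8091) = -29240 - 1*3872922 = -29240 - 3872922 = -3902162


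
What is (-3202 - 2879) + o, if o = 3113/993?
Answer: -6035320/993 ≈ -6077.9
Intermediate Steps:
o = 3113/993 (o = 3113*(1/993) = 3113/993 ≈ 3.1349)
(-3202 - 2879) + o = (-3202 - 2879) + 3113/993 = -6081 + 3113/993 = -6035320/993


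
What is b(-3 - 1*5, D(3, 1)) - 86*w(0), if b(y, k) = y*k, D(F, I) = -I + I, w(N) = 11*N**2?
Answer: 0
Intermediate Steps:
D(F, I) = 0
b(y, k) = k*y
b(-3 - 1*5, D(3, 1)) - 86*w(0) = 0*(-3 - 1*5) - 946*0**2 = 0*(-3 - 5) - 946*0 = 0*(-8) - 86*0 = 0 + 0 = 0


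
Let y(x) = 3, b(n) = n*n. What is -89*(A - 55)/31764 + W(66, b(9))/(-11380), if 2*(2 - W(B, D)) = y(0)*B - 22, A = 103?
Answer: -1911819/15061430 ≈ -0.12693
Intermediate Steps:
b(n) = n²
W(B, D) = 13 - 3*B/2 (W(B, D) = 2 - (3*B - 22)/2 = 2 - (-22 + 3*B)/2 = 2 + (11 - 3*B/2) = 13 - 3*B/2)
-89*(A - 55)/31764 + W(66, b(9))/(-11380) = -89*(103 - 55)/31764 + (13 - 3/2*66)/(-11380) = -89*48*(1/31764) + (13 - 99)*(-1/11380) = -4272*1/31764 - 86*(-1/11380) = -356/2647 + 43/5690 = -1911819/15061430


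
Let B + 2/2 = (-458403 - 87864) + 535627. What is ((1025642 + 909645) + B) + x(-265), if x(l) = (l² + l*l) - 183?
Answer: 2064913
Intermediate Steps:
x(l) = -183 + 2*l² (x(l) = (l² + l²) - 183 = 2*l² - 183 = -183 + 2*l²)
B = -10641 (B = -1 + ((-458403 - 87864) + 535627) = -1 + (-546267 + 535627) = -1 - 10640 = -10641)
((1025642 + 909645) + B) + x(-265) = ((1025642 + 909645) - 10641) + (-183 + 2*(-265)²) = (1935287 - 10641) + (-183 + 2*70225) = 1924646 + (-183 + 140450) = 1924646 + 140267 = 2064913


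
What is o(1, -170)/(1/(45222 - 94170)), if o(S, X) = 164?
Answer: -8027472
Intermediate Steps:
o(1, -170)/(1/(45222 - 94170)) = 164/(1/(45222 - 94170)) = 164/(1/(-48948)) = 164/(-1/48948) = 164*(-48948) = -8027472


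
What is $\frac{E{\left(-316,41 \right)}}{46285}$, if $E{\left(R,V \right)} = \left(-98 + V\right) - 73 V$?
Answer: $- \frac{610}{9257} \approx -0.065896$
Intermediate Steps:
$E{\left(R,V \right)} = -98 - 72 V$
$\frac{E{\left(-316,41 \right)}}{46285} = \frac{-98 - 2952}{46285} = \left(-98 - 2952\right) \frac{1}{46285} = \left(-3050\right) \frac{1}{46285} = - \frac{610}{9257}$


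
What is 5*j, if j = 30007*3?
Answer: 450105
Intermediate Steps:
j = 90021
5*j = 5*90021 = 450105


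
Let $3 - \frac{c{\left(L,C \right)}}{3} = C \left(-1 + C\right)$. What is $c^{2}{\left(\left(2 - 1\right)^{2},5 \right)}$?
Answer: $2601$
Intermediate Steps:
$c{\left(L,C \right)} = 9 - 3 C \left(-1 + C\right)$
$c^{2}{\left(\left(2 - 1\right)^{2},5 \right)} = \left(9 - 3 \cdot 5^{2} + 3 \cdot 5\right)^{2} = \left(9 - 75 + 15\right)^{2} = \left(-51\right)^{2} = 2601$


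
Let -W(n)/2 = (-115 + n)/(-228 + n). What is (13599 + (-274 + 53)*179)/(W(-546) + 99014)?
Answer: -10046520/38317757 ≈ -0.26219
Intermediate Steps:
W(n) = -2*(-115 + n)/(-228 + n)
(13599 + (-274 + 53)*179)/(W(-546) + 99014) = (13599 + (-274 + 53)*179)/(2*(115 - 1*(-546))/(-228 - 546) + 99014) = (13599 - 221*179)/(2*(115 + 546)/(-774) + 99014) = (13599 - 39559)/(2*(-1/774)*661 + 99014) = -25960/(-661/387 + 99014) = -25960/38317757/387 = -25960*387/38317757 = -10046520/38317757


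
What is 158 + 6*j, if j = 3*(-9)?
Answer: -4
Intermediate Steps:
j = -27
158 + 6*j = 158 + 6*(-27) = 158 - 162 = -4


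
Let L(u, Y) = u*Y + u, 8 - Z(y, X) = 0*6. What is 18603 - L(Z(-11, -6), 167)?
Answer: 17259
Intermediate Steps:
Z(y, X) = 8 (Z(y, X) = 8 - 0*6 = 8 - 1*0 = 8 + 0 = 8)
L(u, Y) = u + Y*u (L(u, Y) = Y*u + u = u + Y*u)
18603 - L(Z(-11, -6), 167) = 18603 - 8*(1 + 167) = 18603 - 8*168 = 18603 - 1*1344 = 18603 - 1344 = 17259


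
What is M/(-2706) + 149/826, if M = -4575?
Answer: 348512/186263 ≈ 1.8711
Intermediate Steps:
M/(-2706) + 149/826 = -4575/(-2706) + 149/826 = -4575*(-1/2706) + 149*(1/826) = 1525/902 + 149/826 = 348512/186263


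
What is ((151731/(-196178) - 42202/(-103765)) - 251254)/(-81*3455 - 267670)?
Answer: 5114636946116439/11145643478329250 ≈ 0.45889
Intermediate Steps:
((151731/(-196178) - 42202/(-103765)) - 251254)/(-81*3455 - 267670) = ((151731*(-1/196178) - 42202*(-1/103765)) - 251254)/(-279855 - 267670) = ((-151731/196178 + 42202/103765) - 251254)/(-547525) = (-7465263259/20356410170 - 251254)*(-1/547525) = -5114636946116439/20356410170*(-1/547525) = 5114636946116439/11145643478329250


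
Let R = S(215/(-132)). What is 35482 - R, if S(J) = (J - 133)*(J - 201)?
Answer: 142917431/17424 ≈ 8202.3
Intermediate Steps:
S(J) = (-201 + J)*(-133 + J) (S(J) = (-133 + J)*(-201 + J) = (-201 + J)*(-133 + J))
R = 475320937/17424 (R = 26733 + (215/(-132))**2 - 71810/(-132) = 26733 + (215*(-1/132))**2 - 71810*(-1)/132 = 26733 + (-215/132)**2 - 334*(-215/132) = 26733 + 46225/17424 + 35905/66 = 475320937/17424 ≈ 27280.)
35482 - R = 35482 - 1*475320937/17424 = 35482 - 475320937/17424 = 142917431/17424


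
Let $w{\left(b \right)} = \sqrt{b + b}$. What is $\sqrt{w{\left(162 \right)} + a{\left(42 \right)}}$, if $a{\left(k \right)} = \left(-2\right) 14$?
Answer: $i \sqrt{10} \approx 3.1623 i$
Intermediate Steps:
$a{\left(k \right)} = -28$
$w{\left(b \right)} = \sqrt{2} \sqrt{b}$ ($w{\left(b \right)} = \sqrt{2 b} = \sqrt{2} \sqrt{b}$)
$\sqrt{w{\left(162 \right)} + a{\left(42 \right)}} = \sqrt{\sqrt{2} \sqrt{162} - 28} = \sqrt{\sqrt{2} \cdot 9 \sqrt{2} - 28} = \sqrt{18 - 28} = \sqrt{-10} = i \sqrt{10}$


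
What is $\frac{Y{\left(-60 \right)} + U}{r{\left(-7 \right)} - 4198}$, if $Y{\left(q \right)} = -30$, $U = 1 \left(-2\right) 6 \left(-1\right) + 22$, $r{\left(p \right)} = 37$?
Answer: $- \frac{4}{4161} \approx -0.00096131$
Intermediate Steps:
$U = 34$ ($U = 1 \left(\left(-12\right) \left(-1\right)\right) + 22 = 1 \cdot 12 + 22 = 12 + 22 = 34$)
$\frac{Y{\left(-60 \right)} + U}{r{\left(-7 \right)} - 4198} = \frac{-30 + 34}{37 - 4198} = \frac{4}{-4161} = 4 \left(- \frac{1}{4161}\right) = - \frac{4}{4161}$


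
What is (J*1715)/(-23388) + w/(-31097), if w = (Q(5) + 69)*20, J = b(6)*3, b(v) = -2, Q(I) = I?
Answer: 47562315/121216106 ≈ 0.39238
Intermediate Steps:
J = -6 (J = -2*3 = -6)
w = 1480 (w = (5 + 69)*20 = 74*20 = 1480)
(J*1715)/(-23388) + w/(-31097) = -6*1715/(-23388) + 1480/(-31097) = -10290*(-1/23388) + 1480*(-1/31097) = 1715/3898 - 1480/31097 = 47562315/121216106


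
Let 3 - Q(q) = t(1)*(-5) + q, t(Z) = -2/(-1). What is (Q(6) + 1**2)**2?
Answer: 64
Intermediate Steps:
t(Z) = 2 (t(Z) = -2*(-1) = 2)
Q(q) = 13 - q (Q(q) = 3 - (2*(-5) + q) = 3 - (-10 + q) = 3 + (10 - q) = 13 - q)
(Q(6) + 1**2)**2 = ((13 - 1*6) + 1**2)**2 = ((13 - 6) + 1)**2 = (7 + 1)**2 = 8**2 = 64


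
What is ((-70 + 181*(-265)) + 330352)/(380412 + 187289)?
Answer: 282317/567701 ≈ 0.49730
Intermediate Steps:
((-70 + 181*(-265)) + 330352)/(380412 + 187289) = ((-70 - 47965) + 330352)/567701 = (-48035 + 330352)*(1/567701) = 282317*(1/567701) = 282317/567701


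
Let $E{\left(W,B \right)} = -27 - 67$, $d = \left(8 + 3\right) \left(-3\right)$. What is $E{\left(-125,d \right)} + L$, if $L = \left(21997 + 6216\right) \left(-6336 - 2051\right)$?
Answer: $-236622525$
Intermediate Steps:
$d = -33$ ($d = 11 \left(-3\right) = -33$)
$E{\left(W,B \right)} = -94$ ($E{\left(W,B \right)} = -27 - 67 = -94$)
$L = -236622431$ ($L = 28213 \left(-8387\right) = -236622431$)
$E{\left(-125,d \right)} + L = -94 - 236622431 = -236622525$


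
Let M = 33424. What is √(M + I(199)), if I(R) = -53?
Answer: √33371 ≈ 182.68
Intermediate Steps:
√(M + I(199)) = √(33424 - 53) = √33371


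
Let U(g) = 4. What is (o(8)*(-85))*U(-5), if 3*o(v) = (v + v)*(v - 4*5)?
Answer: 21760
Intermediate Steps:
o(v) = 2*v*(-20 + v)/3 (o(v) = ((v + v)*(v - 4*5))/3 = ((2*v)*(v - 20))/3 = ((2*v)*(-20 + v))/3 = (2*v*(-20 + v))/3 = 2*v*(-20 + v)/3)
(o(8)*(-85))*U(-5) = (((⅔)*8*(-20 + 8))*(-85))*4 = (((⅔)*8*(-12))*(-85))*4 = -64*(-85)*4 = 5440*4 = 21760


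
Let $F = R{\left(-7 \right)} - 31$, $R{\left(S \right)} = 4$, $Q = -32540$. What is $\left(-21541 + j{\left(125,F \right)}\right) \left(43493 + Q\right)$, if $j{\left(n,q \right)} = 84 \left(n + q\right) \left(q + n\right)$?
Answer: $8600240835$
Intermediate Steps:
$F = -27$ ($F = 4 - 31 = -27$)
$j{\left(n,q \right)} = 84 \left(n + q\right)^{2}$ ($j{\left(n,q \right)} = 84 \left(n + q\right) \left(n + q\right) = 84 \left(n + q\right)^{2}$)
$\left(-21541 + j{\left(125,F \right)}\right) \left(43493 + Q\right) = \left(-21541 + 84 \left(125 - 27\right)^{2}\right) \left(43493 - 32540\right) = \left(-21541 + 84 \cdot 98^{2}\right) 10953 = \left(-21541 + 84 \cdot 9604\right) 10953 = \left(-21541 + 806736\right) 10953 = 785195 \cdot 10953 = 8600240835$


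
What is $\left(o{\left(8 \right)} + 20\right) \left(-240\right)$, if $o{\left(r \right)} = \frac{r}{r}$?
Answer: $-5040$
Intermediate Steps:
$o{\left(r \right)} = 1$
$\left(o{\left(8 \right)} + 20\right) \left(-240\right) = \left(1 + 20\right) \left(-240\right) = 21 \left(-240\right) = -5040$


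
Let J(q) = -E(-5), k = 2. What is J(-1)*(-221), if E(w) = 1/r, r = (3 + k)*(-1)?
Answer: -221/5 ≈ -44.200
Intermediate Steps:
r = -5 (r = (3 + 2)*(-1) = 5*(-1) = -5)
E(w) = -1/5 (E(w) = 1/(-5) = -1/5)
J(q) = 1/5 (J(q) = -1*(-1/5) = 1/5)
J(-1)*(-221) = (1/5)*(-221) = -221/5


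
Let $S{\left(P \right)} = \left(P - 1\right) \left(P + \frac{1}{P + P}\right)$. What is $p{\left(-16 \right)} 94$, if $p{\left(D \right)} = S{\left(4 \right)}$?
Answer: $\frac{4653}{4} \approx 1163.3$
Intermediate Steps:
$S{\left(P \right)} = \left(-1 + P\right) \left(P + \frac{1}{2 P}\right)$
$p{\left(D \right)} = \frac{99}{8}$ ($p{\left(D \right)} = \frac{1}{2} + 4^{2} - 4 - \frac{1}{2 \cdot 4} = \frac{1}{2} + 16 - 4 - \frac{1}{8} = \frac{99}{8}$)
$p{\left(-16 \right)} 94 = \frac{99}{8} \cdot 94 = \frac{4653}{4}$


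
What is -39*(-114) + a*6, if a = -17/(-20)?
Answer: 44511/10 ≈ 4451.1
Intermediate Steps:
a = 17/20 (a = -17*(-1/20) = 17/20 ≈ 0.85000)
-39*(-114) + a*6 = -39*(-114) + (17/20)*6 = 4446 + 51/10 = 44511/10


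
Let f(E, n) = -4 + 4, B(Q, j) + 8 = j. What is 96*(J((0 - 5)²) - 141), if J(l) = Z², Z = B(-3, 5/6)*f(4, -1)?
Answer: -13536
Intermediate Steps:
B(Q, j) = -8 + j
f(E, n) = 0
Z = 0 (Z = (-8 + 5/6)*0 = (-8 + 5*(⅙))*0 = (-8 + ⅚)*0 = -43/6*0 = 0)
J(l) = 0 (J(l) = 0² = 0)
96*(J((0 - 5)²) - 141) = 96*(0 - 141) = 96*(-141) = -13536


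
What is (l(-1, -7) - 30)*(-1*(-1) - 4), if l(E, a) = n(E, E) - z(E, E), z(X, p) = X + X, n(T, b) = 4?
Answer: 72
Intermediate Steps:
z(X, p) = 2*X
l(E, a) = 4 - 2*E
(l(-1, -7) - 30)*(-1*(-1) - 4) = ((4 - 2*(-1)) - 30)*(-1*(-1) - 4) = ((4 + 2) - 30)*(1 - 4) = (6 - 30)*(-3) = -24*(-3) = 72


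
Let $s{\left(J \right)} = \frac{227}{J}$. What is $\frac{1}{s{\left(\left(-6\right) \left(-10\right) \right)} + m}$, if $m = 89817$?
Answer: $\frac{60}{5389247} \approx 1.1133 \cdot 10^{-5}$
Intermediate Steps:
$\frac{1}{s{\left(\left(-6\right) \left(-10\right) \right)} + m} = \frac{1}{\frac{227}{\left(-6\right) \left(-10\right)} + 89817} = \frac{1}{\frac{227}{60} + 89817} = \frac{1}{\frac{5389247}{60}} = \frac{60}{5389247}$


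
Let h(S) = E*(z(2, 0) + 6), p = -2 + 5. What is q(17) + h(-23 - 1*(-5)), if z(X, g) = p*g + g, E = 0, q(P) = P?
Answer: 17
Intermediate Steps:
p = 3
z(X, g) = 4*g (z(X, g) = 3*g + g = 4*g)
h(S) = 0 (h(S) = 0*(4*0 + 6) = 0*(0 + 6) = 0*6 = 0)
q(17) + h(-23 - 1*(-5)) = 17 + 0 = 17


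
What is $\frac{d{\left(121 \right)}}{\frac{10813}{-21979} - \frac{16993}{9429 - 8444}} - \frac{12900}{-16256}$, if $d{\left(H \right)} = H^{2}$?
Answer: $- \frac{80432347503335}{97571547808} \approx -824.34$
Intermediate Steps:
$\frac{d{\left(121 \right)}}{\frac{10813}{-21979} - \frac{16993}{9429 - 8444}} - \frac{12900}{-16256} = \frac{121^{2}}{\frac{10813}{-21979} - \frac{16993}{9429 - 8444}} - \frac{12900}{-16256} = \frac{14641}{10813 \left(- \frac{1}{21979}\right) - \frac{16993}{9429 - 8444}} - - \frac{3225}{4064} = \frac{14641}{- \frac{10813}{21979} - \frac{16993}{985}} + \frac{3225}{4064} = \frac{14641}{- \frac{384139952}{21649315}} + \frac{3225}{4064} = 14641 \left(- \frac{21649315}{384139952}\right) + \frac{3225}{4064} = - \frac{316967620915}{384139952} + \frac{3225}{4064} = - \frac{80432347503335}{97571547808}$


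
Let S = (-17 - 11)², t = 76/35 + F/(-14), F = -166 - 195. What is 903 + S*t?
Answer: 114107/5 ≈ 22821.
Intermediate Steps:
F = -361
t = 1957/70 (t = 76/35 - 361/(-14) = 76*(1/35) - 361*(-1/14) = 76/35 + 361/14 = 1957/70 ≈ 27.957)
S = 784 (S = (-28)² = 784)
903 + S*t = 903 + 784*(1957/70) = 903 + 109592/5 = 114107/5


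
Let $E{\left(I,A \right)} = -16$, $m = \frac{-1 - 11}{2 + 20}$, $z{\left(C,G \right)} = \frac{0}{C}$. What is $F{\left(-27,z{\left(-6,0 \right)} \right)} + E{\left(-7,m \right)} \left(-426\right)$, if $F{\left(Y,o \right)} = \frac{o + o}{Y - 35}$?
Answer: $6816$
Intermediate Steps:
$z{\left(C,G \right)} = 0$
$m = - \frac{6}{11}$ ($m = - \frac{12}{22} = \left(-12\right) \frac{1}{22} = - \frac{6}{11} \approx -0.54545$)
$F{\left(Y,o \right)} = \frac{2 o}{-35 + Y}$
$F{\left(-27,z{\left(-6,0 \right)} \right)} + E{\left(-7,m \right)} \left(-426\right) = 2 \cdot 0 \frac{1}{-35 - 27} - -6816 = 2 \cdot 0 \frac{1}{-62} + 6816 = 2 \cdot 0 \left(- \frac{1}{62}\right) + 6816 = 0 + 6816 = 6816$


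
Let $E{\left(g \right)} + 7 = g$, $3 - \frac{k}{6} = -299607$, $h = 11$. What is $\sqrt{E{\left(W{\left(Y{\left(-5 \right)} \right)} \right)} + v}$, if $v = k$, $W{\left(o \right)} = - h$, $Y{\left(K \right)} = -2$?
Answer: $3 \sqrt{199738} \approx 1340.8$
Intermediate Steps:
$k = 1797660$ ($k = 18 - -1797642 = 18 + 1797642 = 1797660$)
$W{\left(o \right)} = -11$ ($W{\left(o \right)} = \left(-1\right) 11 = -11$)
$E{\left(g \right)} = -7 + g$
$v = 1797660$
$\sqrt{E{\left(W{\left(Y{\left(-5 \right)} \right)} \right)} + v} = \sqrt{\left(-7 - 11\right) + 1797660} = \sqrt{-18 + 1797660} = \sqrt{1797642} = 3 \sqrt{199738}$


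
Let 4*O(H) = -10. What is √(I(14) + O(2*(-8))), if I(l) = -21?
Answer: I*√94/2 ≈ 4.8477*I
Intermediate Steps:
O(H) = -5/2 (O(H) = (¼)*(-10) = -5/2)
√(I(14) + O(2*(-8))) = √(-21 - 5/2) = √(-47/2) = I*√94/2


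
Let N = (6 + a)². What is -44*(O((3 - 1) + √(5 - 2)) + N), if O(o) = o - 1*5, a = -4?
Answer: -44 - 44*√3 ≈ -120.21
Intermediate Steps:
O(o) = -5 + o (O(o) = o - 5 = -5 + o)
N = 4 (N = (6 - 4)² = 2² = 4)
-44*(O((3 - 1) + √(5 - 2)) + N) = -44*((-5 + ((3 - 1) + √(5 - 2))) + 4) = -44*((-5 + (2 + √3)) + 4) = -44*((-3 + √3) + 4) = -44*(1 + √3) = -44 - 44*√3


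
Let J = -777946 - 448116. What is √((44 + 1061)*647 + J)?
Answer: I*√511127 ≈ 714.93*I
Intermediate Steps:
J = -1226062
√((44 + 1061)*647 + J) = √((44 + 1061)*647 - 1226062) = √(1105*647 - 1226062) = √(714935 - 1226062) = √(-511127) = I*√511127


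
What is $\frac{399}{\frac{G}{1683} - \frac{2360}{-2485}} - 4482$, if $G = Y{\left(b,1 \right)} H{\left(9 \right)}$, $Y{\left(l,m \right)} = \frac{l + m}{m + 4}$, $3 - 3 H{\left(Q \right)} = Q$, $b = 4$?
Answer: $- \frac{3222194175}{793382} \approx -4061.3$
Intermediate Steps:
$H{\left(Q \right)} = 1 - \frac{Q}{3}$
$Y{\left(l,m \right)} = \frac{l + m}{4 + m}$
$G = -2$ ($G = \frac{4 + 1}{4 + 1} \left(1 - 3\right) = \frac{1}{5} \cdot 5 \left(1 - 3\right) = \frac{1}{5} \cdot 5 \left(-2\right) = 1 \left(-2\right) = -2$)
$\frac{399}{\frac{G}{1683} - \frac{2360}{-2485}} - 4482 = \frac{399}{- \frac{2}{1683} - \frac{2360}{-2485}} - 4482 = \frac{399}{\left(-2\right) \frac{1}{1683} - - \frac{472}{497}} - 4482 = \frac{399}{- \frac{2}{1683} + \frac{472}{497}} - 4482 = \frac{399}{\frac{793382}{836451}} - 4482 = 399 \cdot \frac{836451}{793382} - 4482 = \frac{333743949}{793382} - 4482 = - \frac{3222194175}{793382}$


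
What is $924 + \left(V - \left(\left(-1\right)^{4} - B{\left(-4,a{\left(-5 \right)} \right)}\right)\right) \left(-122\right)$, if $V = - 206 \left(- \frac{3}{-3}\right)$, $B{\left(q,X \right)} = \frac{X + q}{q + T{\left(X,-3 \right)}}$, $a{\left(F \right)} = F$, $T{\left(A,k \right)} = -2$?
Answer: $25995$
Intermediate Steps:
$B{\left(q,X \right)} = \frac{X + q}{-2 + q}$ ($B{\left(q,X \right)} = \frac{X + q}{q - 2} = \frac{X + q}{-2 + q}$)
$V = -206$ ($V = - 206 \left(\left(-3\right) \left(- \frac{1}{3}\right)\right) = \left(-206\right) 1 = -206$)
$924 + \left(V - \left(\left(-1\right)^{4} - B{\left(-4,a{\left(-5 \right)} \right)}\right)\right) \left(-122\right) = 924 + \left(-206 - \left(\left(-1\right)^{4} - \frac{-5 - 4}{-2 - 4}\right)\right) \left(-122\right) = 924 + \left(-206 - \left(1 - \frac{1}{-6} \left(-9\right)\right)\right) \left(-122\right) = 924 + \left(-206 - \left(1 - \left(- \frac{1}{6}\right) \left(-9\right)\right)\right) \left(-122\right) = 924 + \left(-206 - \left(1 - \frac{3}{2}\right)\right) \left(-122\right) = 924 + \left(-206 - - \frac{1}{2}\right) \left(-122\right) = 924 + \left(-206 + \frac{1}{2}\right) \left(-122\right) = 924 - -25071 = 924 + 25071 = 25995$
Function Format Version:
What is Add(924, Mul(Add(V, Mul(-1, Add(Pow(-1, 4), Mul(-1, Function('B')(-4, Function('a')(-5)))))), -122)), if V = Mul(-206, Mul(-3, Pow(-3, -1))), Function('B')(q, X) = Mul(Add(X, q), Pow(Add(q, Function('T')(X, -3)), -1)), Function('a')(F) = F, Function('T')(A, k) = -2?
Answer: 25995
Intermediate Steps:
Function('B')(q, X) = Mul(Pow(Add(-2, q), -1), Add(X, q)) (Function('B')(q, X) = Mul(Add(X, q), Pow(Add(q, -2), -1)) = Mul(Add(X, q), Pow(Add(-2, q), -1)) = Mul(Pow(Add(-2, q), -1), Add(X, q)))
V = -206 (V = Mul(-206, Mul(-3, Rational(-1, 3))) = Mul(-206, 1) = -206)
Add(924, Mul(Add(V, Mul(-1, Add(Pow(-1, 4), Mul(-1, Function('B')(-4, Function('a')(-5)))))), -122)) = Add(924, Mul(Add(-206, Mul(-1, Add(Pow(-1, 4), Mul(-1, Mul(Pow(Add(-2, -4), -1), Add(-5, -4)))))), -122)) = Add(924, Mul(Add(-206, Mul(-1, Add(1, Mul(-1, Mul(Pow(-6, -1), -9))))), -122)) = Add(924, Mul(Add(-206, Mul(-1, Add(1, Mul(-1, Mul(Rational(-1, 6), -9))))), -122)) = Add(924, Mul(Add(-206, Mul(-1, Add(1, Mul(-1, Rational(3, 2))))), -122)) = Add(924, Mul(Add(-206, Mul(-1, Add(1, Rational(-3, 2)))), -122)) = Add(924, Mul(Add(-206, Mul(-1, Rational(-1, 2))), -122)) = Add(924, Mul(Add(-206, Rational(1, 2)), -122)) = Add(924, Mul(Rational(-411, 2), -122)) = Add(924, 25071) = 25995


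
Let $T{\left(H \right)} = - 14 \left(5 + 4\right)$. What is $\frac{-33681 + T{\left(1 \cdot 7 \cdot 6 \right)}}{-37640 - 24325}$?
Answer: $\frac{11269}{20655} \approx 0.54558$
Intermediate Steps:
$T{\left(H \right)} = -126$ ($T{\left(H \right)} = \left(-14\right) 9 = -126$)
$\frac{-33681 + T{\left(1 \cdot 7 \cdot 6 \right)}}{-37640 - 24325} = \frac{-33681 - 126}{-37640 - 24325} = - \frac{33807}{-61965} = \left(-33807\right) \left(- \frac{1}{61965}\right) = \frac{11269}{20655}$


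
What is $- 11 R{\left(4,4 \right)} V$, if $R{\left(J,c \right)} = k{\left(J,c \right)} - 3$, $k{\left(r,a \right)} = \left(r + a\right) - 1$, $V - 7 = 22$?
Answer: $-1276$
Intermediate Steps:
$V = 29$ ($V = 7 + 22 = 29$)
$k{\left(r,a \right)} = -1 + a + r$ ($k{\left(r,a \right)} = \left(a + r\right) - 1 = -1 + a + r$)
$R{\left(J,c \right)} = -4 + J + c$ ($R{\left(J,c \right)} = \left(-1 + c + J\right) - 3 = \left(-1 + J + c\right) - 3 = -4 + J + c$)
$- 11 R{\left(4,4 \right)} V = - 11 \left(-4 + 4 + 4\right) 29 = \left(-11\right) 4 \cdot 29 = \left(-44\right) 29 = -1276$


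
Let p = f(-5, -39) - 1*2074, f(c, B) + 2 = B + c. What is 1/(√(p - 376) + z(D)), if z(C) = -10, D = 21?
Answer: -5/1298 - 2*I*√39/649 ≈ -0.0038521 - 0.019245*I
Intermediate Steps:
f(c, B) = -2 + B + c (f(c, B) = -2 + (B + c) = -2 + B + c)
p = -2120 (p = (-2 - 39 - 5) - 1*2074 = -46 - 2074 = -2120)
1/(√(p - 376) + z(D)) = 1/(√(-2120 - 376) - 10) = 1/(√(-2496) - 10) = 1/(8*I*√39 - 10) = 1/(-10 + 8*I*√39)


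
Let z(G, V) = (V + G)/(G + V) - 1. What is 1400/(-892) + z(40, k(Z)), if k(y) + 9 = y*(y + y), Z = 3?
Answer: -350/223 ≈ -1.5695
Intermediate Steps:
k(y) = -9 + 2*y² (k(y) = -9 + y*(y + y) = -9 + y*(2*y) = -9 + 2*y²)
z(G, V) = 0 (z(G, V) = (G + V)/(G + V) - 1 = 1 - 1 = 0)
1400/(-892) + z(40, k(Z)) = 1400/(-892) + 0 = -1/892*1400 + 0 = -350/223 + 0 = -350/223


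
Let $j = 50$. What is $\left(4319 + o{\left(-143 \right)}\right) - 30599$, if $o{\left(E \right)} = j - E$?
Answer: $-26087$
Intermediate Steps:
$o{\left(E \right)} = 50 - E$
$\left(4319 + o{\left(-143 \right)}\right) - 30599 = \left(4319 + \left(50 - -143\right)\right) - 30599 = \left(4319 + \left(50 + 143\right)\right) - 30599 = \left(4319 + 193\right) - 30599 = 4512 - 30599 = -26087$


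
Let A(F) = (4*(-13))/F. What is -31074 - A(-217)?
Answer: -6743110/217 ≈ -31074.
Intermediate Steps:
A(F) = -52/F
-31074 - A(-217) = -31074 - (-52)/(-217) = -31074 - (-52)*(-1)/217 = -31074 - 1*52/217 = -31074 - 52/217 = -6743110/217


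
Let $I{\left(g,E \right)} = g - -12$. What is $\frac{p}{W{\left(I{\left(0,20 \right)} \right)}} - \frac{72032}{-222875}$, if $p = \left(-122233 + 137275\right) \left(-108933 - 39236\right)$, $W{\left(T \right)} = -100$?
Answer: $\frac{9934689365899}{445750} \approx 2.2288 \cdot 10^{7}$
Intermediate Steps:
$I{\left(g,E \right)} = 12 + g$ ($I{\left(g,E \right)} = g + 12 = 12 + g$)
$p = -2228758098$ ($p = 15042 \left(-148169\right) = -2228758098$)
$\frac{p}{W{\left(I{\left(0,20 \right)} \right)}} - \frac{72032}{-222875} = - \frac{2228758098}{-100} - \frac{72032}{-222875} = \left(-2228758098\right) \left(- \frac{1}{100}\right) - - \frac{72032}{222875} = \frac{1114379049}{50} + \frac{72032}{222875} = \frac{9934689365899}{445750}$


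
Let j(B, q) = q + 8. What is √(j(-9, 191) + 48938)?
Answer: √49137 ≈ 221.67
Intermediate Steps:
j(B, q) = 8 + q
√(j(-9, 191) + 48938) = √((8 + 191) + 48938) = √(199 + 48938) = √49137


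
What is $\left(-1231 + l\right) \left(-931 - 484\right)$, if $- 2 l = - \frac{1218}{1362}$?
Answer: $\frac{790519465}{454} \approx 1.7412 \cdot 10^{6}$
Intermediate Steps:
$l = \frac{203}{454}$ ($l = - \frac{\left(-1218\right) \frac{1}{1362}}{2} = \left(- \frac{1}{2}\right) \left(- \frac{203}{227}\right) = \frac{203}{454} \approx 0.44714$)
$\left(-1231 + l\right) \left(-931 - 484\right) = \left(-1231 + \frac{203}{454}\right) \left(-931 - 484\right) = \left(- \frac{558671}{454}\right) \left(-1415\right) = \frac{790519465}{454}$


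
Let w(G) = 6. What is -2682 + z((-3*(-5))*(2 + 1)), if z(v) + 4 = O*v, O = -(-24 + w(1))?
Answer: -1876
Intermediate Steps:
O = 18 (O = -(-24 + 6) = -1*(-18) = 18)
z(v) = -4 + 18*v
-2682 + z((-3*(-5))*(2 + 1)) = -2682 + (-4 + 18*((-3*(-5))*(2 + 1))) = -2682 + (-4 + 18*(15*3)) = -2682 + (-4 + 18*45) = -2682 + (-4 + 810) = -2682 + 806 = -1876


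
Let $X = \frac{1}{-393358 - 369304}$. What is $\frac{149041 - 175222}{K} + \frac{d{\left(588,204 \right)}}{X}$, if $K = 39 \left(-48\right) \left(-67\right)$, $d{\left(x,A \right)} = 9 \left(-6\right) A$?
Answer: $\frac{117083089271203}{13936} \approx 8.4015 \cdot 10^{9}$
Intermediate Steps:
$d{\left(x,A \right)} = - 54 A$
$K = 125424$ ($K = \left(-1872\right) \left(-67\right) = 125424$)
$X = - \frac{1}{762662}$ ($X = \frac{1}{-762662} = - \frac{1}{762662} \approx -1.3112 \cdot 10^{-6}$)
$\frac{149041 - 175222}{K} + \frac{d{\left(588,204 \right)}}{X} = \frac{149041 - 175222}{125424} + \frac{\left(-54\right) 204}{- \frac{1}{762662}} = \left(149041 - 175222\right) \frac{1}{125424} - -8401484592 = \left(-26181\right) \frac{1}{125424} + 8401484592 = - \frac{2909}{13936} + 8401484592 = \frac{117083089271203}{13936}$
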